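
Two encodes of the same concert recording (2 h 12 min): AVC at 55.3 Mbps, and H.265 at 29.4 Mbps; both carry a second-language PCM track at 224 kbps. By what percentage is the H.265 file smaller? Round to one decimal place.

2 h 12 min = 132 min = 7920 s
Audio: 224 kbps = 0.224 Mbps.
AVC: 55.524 Mbps × 7920 s = 439750.1 Mb = 51.194 GiB.
H.265: 29.624 Mbps × 7920 s = 234622.1 Mb = 27.314 GiB.
Reduction: (1 − 27.314/51.194) × 100 = 46.65%.

46.6%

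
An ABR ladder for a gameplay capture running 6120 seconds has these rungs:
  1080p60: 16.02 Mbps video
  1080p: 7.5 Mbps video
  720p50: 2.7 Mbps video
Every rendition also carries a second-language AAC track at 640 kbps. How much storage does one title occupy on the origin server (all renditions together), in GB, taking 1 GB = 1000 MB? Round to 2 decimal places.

21.53 GB

Audio: 640 kbps = 0.640 Mbps.
Sum of rendition bitrates: (16.02+0.640) + (7.5+0.640) + (2.7+0.640) = 28.140 Mbps.
× 6120 s = 172,217 Mb = 21,527 MB = 21.53 GB.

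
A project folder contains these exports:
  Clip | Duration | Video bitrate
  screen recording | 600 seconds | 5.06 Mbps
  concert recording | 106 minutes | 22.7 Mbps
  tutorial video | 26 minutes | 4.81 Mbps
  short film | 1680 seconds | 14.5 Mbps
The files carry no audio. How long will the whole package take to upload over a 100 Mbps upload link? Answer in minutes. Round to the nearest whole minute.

30 minutes

screen recording: 5.060 Mbps × 600 s = 3036.0 Mb
concert recording: 22.700 Mbps × 6360 s = 144372.0 Mb
tutorial video: 4.810 Mbps × 1560 s = 7503.6 Mb
short film: 14.500 Mbps × 1680 s = 24360.0 Mb
Total: 179271.6 Mb = 22409.0 MB.
At 100 Mbps: 179271.6 / 100 = 1793 s ≈ 29.9 minutes.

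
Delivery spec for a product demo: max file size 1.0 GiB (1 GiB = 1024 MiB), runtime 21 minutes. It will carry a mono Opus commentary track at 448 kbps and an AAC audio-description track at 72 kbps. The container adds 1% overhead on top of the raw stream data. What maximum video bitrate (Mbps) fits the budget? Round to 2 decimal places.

Budget: 1.0 GiB = 8589.9 Mb.
Stream payload after overhead: 8589.9 / 1.01 = 8504.9 Mb.
21 min = 1260 s
Total bitrate budget: 8504.9 Mb / 1260 s = 6.750 Mbps.
Audio total: 448 + 72 = 520 kbps = 0.520 Mbps.
Video: 6.750 − 0.520 = 6.230 Mbps.

6.23 Mbps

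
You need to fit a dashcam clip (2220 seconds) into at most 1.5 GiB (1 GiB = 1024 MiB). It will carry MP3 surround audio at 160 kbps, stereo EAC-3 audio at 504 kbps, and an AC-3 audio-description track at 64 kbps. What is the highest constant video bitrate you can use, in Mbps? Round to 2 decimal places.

Budget: 1.5 GiB = 12884.9 Mb.
Total bitrate budget: 12884.9 Mb / 2220 s = 5.804 Mbps.
Audio total: 160 + 504 + 64 = 728 kbps = 0.728 Mbps.
Video: 5.804 − 0.728 = 5.076 Mbps.

5.08 Mbps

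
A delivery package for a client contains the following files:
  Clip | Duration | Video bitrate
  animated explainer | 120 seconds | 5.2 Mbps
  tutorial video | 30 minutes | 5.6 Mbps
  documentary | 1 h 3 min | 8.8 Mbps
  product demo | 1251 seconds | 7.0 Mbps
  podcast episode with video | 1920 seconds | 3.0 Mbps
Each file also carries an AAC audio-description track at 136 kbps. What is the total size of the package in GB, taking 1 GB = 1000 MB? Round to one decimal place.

Audio: 136 kbps = 0.136 Mbps.
animated explainer: 5.336 Mbps × 120 s = 640.3 Mb
tutorial video: 5.736 Mbps × 1800 s = 10324.8 Mb
documentary: 8.936 Mbps × 3780 s = 33778.1 Mb
product demo: 7.136 Mbps × 1251 s = 8927.1 Mb
podcast episode with video: 3.136 Mbps × 1920 s = 6021.1 Mb
Total: 59691.5 Mb = 7461.4 MB.
= 7.461 GB.

7.5 GB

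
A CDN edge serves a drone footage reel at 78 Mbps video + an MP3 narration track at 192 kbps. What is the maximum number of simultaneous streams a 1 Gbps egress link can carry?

12

Audio: 192 kbps = 0.192 Mbps.
Per-viewer media rate: 78.192 Mbps.
1 Gbps = 1,000 Mbps; 1,000 / 78.192 = 12.79 → 12 viewers.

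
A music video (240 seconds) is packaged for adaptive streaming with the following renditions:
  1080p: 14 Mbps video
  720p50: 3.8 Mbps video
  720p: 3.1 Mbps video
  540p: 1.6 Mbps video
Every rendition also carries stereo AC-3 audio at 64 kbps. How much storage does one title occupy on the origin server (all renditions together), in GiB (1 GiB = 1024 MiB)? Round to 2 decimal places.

0.64 GiB

Audio: 64 kbps = 0.064 Mbps.
Sum of rendition bitrates: (14+0.064) + (3.8+0.064) + (3.1+0.064) + (1.6+0.064) = 22.756 Mbps.
× 240 s = 5,461 Mb = 682.7 MB = 0.6358 GiB.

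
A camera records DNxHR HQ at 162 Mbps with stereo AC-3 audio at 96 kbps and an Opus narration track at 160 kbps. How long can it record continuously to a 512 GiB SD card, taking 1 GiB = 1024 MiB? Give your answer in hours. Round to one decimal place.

7.5 hours

Audio total: 96 + 160 = 256 kbps = 0.256 Mbps.
Total bitrate: 162 + 0.256 = 162.256 Mbps.
Capacity: 512 GiB = 4,398,047 Mb.
Recording time: 4,398,047 / 162.256 = 27,106 s ≈ 7.53 hours.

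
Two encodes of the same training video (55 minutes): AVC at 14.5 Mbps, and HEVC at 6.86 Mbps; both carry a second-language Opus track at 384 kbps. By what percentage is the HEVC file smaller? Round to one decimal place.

51.3%

55 min = 3300 s
Audio: 384 kbps = 0.384 Mbps.
AVC: 14.884 Mbps × 3300 s = 49117.2 Mb = 5.718 GiB.
HEVC: 7.244 Mbps × 3300 s = 23905.2 Mb = 2.783 GiB.
Reduction: (1 − 2.783/5.718) × 100 = 51.33%.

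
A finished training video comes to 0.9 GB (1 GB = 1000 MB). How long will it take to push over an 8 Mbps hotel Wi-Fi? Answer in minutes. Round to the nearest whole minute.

File: 0.9 GB = 7200.0 Mb.
At 8 Mbps: 7200.0 / 8 = 900.0 s ≈ 15 minutes.

15 minutes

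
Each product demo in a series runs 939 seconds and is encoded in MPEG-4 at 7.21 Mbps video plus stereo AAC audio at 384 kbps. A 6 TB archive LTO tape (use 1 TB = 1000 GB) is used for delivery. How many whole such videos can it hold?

Audio: 384 kbps = 0.384 Mbps.
Total bitrate: 7.594 Mbps.
Per item: 7.594 Mbps × 939 s = 7,131 Mb = 891.3 MB.
Capacity: 6 TB = 48,000,000 Mb; 6731.39 items → 6731 complete.

6731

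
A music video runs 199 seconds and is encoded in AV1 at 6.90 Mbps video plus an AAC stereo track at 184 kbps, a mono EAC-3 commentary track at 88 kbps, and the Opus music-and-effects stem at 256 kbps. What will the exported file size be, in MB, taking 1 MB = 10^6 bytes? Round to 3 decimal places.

Audio total: 184 + 88 + 256 = 528 kbps = 0.528 Mbps.
Total bitrate: 6.90 + 0.528 = 7.428 Mbps.
Stream data: 7.428 Mbps × 199 s = 1478.2 Mb.
1,478 Mb ÷ 8 = 184.8 MB → 184.8 MB.

184.772 MB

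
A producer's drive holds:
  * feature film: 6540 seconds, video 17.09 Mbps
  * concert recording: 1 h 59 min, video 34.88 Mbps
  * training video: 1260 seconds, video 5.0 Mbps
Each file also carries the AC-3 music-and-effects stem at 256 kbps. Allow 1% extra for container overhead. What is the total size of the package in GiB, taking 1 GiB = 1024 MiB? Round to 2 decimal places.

43.61 GiB

Audio: 256 kbps = 0.256 Mbps.
feature film: 17.346 Mbps × 6540 s × 1.01 = 114577.3 Mb
concert recording: 35.136 Mbps × 7140 s × 1.01 = 253379.8 Mb
training video: 5.256 Mbps × 1260 s × 1.01 = 6688.8 Mb
Total: 374645.8 Mb = 46830.7 MB.
= 43.61 GiB.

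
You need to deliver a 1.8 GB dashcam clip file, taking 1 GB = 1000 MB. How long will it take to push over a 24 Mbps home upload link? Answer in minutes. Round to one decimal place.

10.0 minutes

File: 1.8 GB = 14400.0 Mb.
At 24 Mbps: 14400.0 / 24 = 600.0 s ≈ 10 minutes.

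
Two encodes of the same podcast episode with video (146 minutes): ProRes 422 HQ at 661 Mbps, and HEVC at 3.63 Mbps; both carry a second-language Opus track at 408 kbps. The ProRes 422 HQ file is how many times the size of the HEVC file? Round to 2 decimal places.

163.80

146 min = 8760 s
Audio: 408 kbps = 0.408 Mbps.
ProRes 422 HQ: 661.408 Mbps × 8760 s = 5793934.1 Mb = 674.503 GiB.
HEVC: 4.038 Mbps × 8760 s = 35372.9 Mb = 4.118 GiB.
Ratio: 674.503 / 4.118 = 163.796.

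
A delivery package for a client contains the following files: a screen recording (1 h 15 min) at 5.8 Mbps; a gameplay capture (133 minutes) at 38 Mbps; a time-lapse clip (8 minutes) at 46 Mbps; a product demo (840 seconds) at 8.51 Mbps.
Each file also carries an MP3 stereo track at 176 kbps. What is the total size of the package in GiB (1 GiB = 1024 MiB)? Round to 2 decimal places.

Audio: 176 kbps = 0.176 Mbps.
screen recording: 5.976 Mbps × 4500 s = 26892.0 Mb
gameplay capture: 38.176 Mbps × 7980 s = 304644.5 Mb
time-lapse clip: 46.176 Mbps × 480 s = 22164.5 Mb
product demo: 8.686 Mbps × 840 s = 7296.2 Mb
Total: 360997.2 Mb = 45124.7 MB.
= 42.03 GiB.

42.03 GiB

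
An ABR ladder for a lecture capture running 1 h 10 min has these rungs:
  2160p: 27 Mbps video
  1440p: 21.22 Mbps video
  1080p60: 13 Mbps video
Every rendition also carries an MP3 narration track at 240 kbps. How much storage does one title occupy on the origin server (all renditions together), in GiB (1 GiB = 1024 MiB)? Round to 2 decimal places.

1 h 10 min = 70 min = 4200 s
Audio: 240 kbps = 0.240 Mbps.
Sum of rendition bitrates: (27+0.240) + (21.22+0.240) + (13+0.240) = 61.940 Mbps.
× 4200 s = 260,148 Mb = 32,518 MB = 30.29 GiB.

30.29 GiB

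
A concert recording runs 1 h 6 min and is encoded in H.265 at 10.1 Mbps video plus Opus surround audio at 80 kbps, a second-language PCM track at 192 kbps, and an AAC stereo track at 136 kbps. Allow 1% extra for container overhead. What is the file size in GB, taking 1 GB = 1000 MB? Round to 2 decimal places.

5.25 GB

1 h 6 min = 66 min = 3960 s
Audio total: 80 + 192 + 136 = 408 kbps = 0.408 Mbps.
Total bitrate: 10.1 + 0.408 = 10.508 Mbps.
Stream data: 10.508 Mbps × 3960 s = 41611.7 Mb.
With 1% container overhead: ×1.01.
42,028 Mb ÷ 8 = 5,253 MB → 5.253 GB.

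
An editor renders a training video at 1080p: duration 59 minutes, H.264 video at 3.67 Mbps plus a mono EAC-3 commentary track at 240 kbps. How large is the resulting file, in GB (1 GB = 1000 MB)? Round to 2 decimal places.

59 min = 3540 s
Audio: 240 kbps = 0.240 Mbps.
Total bitrate: 3.67 + 0.240 = 3.910 Mbps.
Stream data: 3.910 Mbps × 3540 s = 13841.4 Mb.
13,841 Mb ÷ 8 = 1,730 MB → 1.730 GB.

1.73 GB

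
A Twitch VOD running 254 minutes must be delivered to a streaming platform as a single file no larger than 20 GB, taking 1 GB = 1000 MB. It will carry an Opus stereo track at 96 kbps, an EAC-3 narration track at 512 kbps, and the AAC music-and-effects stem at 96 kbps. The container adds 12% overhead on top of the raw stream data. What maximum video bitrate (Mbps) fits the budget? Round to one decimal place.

8.7 Mbps

Budget: 20 GB = 160000.0 Mb.
Stream payload after overhead: 160000.0 / 1.12 = 142857.1 Mb.
254 min = 15240 s
Total bitrate budget: 142857.1 Mb / 15240 s = 9.374 Mbps.
Audio total: 96 + 512 + 96 = 704 kbps = 0.704 Mbps.
Video: 9.374 − 0.704 = 8.670 Mbps.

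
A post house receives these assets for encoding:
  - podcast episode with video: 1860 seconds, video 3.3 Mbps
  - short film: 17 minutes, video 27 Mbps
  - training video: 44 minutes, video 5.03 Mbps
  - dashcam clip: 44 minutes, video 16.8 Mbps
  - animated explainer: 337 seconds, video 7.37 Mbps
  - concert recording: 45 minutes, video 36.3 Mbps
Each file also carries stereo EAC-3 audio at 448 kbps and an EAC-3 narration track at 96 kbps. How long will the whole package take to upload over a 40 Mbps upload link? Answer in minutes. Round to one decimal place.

Audio total: 448 + 96 = 544 kbps = 0.544 Mbps.
podcast episode with video: 3.844 Mbps × 1860 s = 7149.8 Mb
short film: 27.544 Mbps × 1020 s = 28094.9 Mb
training video: 5.574 Mbps × 2640 s = 14715.4 Mb
dashcam clip: 17.344 Mbps × 2640 s = 45788.2 Mb
animated explainer: 7.914 Mbps × 337 s = 2667.0 Mb
concert recording: 36.844 Mbps × 2700 s = 99478.8 Mb
Total: 197894.1 Mb = 24736.8 MB.
At 40 Mbps: 197894.1 / 40 = 4947 s ≈ 82.5 minutes.

82.5 minutes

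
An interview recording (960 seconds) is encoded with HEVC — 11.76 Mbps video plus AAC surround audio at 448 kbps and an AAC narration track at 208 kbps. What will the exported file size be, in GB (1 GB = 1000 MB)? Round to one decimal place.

Audio total: 448 + 208 = 656 kbps = 0.656 Mbps.
Total bitrate: 11.76 + 0.656 = 12.416 Mbps.
Stream data: 12.416 Mbps × 960 s = 11919.4 Mb.
11,919 Mb ÷ 8 = 1,490 MB → 1.490 GB.

1.5 GB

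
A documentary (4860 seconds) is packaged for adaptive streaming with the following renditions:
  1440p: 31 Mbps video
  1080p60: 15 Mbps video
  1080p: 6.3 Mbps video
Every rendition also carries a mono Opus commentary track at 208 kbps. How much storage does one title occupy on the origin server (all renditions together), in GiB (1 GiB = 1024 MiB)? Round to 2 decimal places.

Audio: 208 kbps = 0.208 Mbps.
Sum of rendition bitrates: (31+0.208) + (15+0.208) + (6.3+0.208) = 52.924 Mbps.
× 4860 s = 257,211 Mb = 32,151 MB = 29.94 GiB.

29.94 GiB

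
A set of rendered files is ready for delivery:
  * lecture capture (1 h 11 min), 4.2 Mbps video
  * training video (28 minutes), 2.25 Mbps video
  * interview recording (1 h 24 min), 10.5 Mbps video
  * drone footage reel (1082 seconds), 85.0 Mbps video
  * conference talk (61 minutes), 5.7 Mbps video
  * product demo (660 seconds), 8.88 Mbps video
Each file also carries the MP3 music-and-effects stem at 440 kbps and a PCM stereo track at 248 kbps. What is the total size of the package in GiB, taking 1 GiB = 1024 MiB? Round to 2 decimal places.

23.81 GiB

Audio total: 440 + 248 = 688 kbps = 0.688 Mbps.
lecture capture: 4.888 Mbps × 4260 s = 20822.9 Mb
training video: 2.938 Mbps × 1680 s = 4935.8 Mb
interview recording: 11.188 Mbps × 5040 s = 56387.5 Mb
drone footage reel: 85.688 Mbps × 1082 s = 92714.4 Mb
conference talk: 6.388 Mbps × 3660 s = 23380.1 Mb
product demo: 9.568 Mbps × 660 s = 6314.9 Mb
Total: 204555.6 Mb = 25569.5 MB.
= 23.81 GiB.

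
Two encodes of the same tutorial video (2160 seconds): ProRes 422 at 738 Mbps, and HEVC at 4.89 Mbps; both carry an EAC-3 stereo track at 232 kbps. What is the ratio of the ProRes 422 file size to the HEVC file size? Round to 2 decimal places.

144.13

Audio: 232 kbps = 0.232 Mbps.
ProRes 422: 738.232 Mbps × 2160 s = 1594581.1 Mb = 199.323 GB.
HEVC: 5.122 Mbps × 2160 s = 11063.5 Mb = 1.383 GB.
Ratio: 199.323 / 1.383 = 144.130.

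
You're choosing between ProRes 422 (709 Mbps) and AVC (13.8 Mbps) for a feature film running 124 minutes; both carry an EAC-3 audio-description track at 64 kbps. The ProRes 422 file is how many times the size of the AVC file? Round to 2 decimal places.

124 min = 7440 s
Audio: 64 kbps = 0.064 Mbps.
ProRes 422: 709.064 Mbps × 7440 s = 5275436.2 Mb = 614.142 GiB.
AVC: 13.864 Mbps × 7440 s = 103148.2 Mb = 12.008 GiB.
Ratio: 614.142 / 12.008 = 51.144.

51.14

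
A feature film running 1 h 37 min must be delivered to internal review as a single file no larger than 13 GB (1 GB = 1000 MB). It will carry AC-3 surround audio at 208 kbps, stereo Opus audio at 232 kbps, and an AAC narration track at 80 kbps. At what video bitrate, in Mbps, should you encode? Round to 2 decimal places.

17.35 Mbps

Budget: 13 GB = 104000.0 Mb.
1 h 37 min = 97 min = 5820 s
Total bitrate budget: 104000.0 Mb / 5820 s = 17.869 Mbps.
Audio total: 208 + 232 + 80 = 520 kbps = 0.520 Mbps.
Video: 17.869 − 0.520 = 17.349 Mbps.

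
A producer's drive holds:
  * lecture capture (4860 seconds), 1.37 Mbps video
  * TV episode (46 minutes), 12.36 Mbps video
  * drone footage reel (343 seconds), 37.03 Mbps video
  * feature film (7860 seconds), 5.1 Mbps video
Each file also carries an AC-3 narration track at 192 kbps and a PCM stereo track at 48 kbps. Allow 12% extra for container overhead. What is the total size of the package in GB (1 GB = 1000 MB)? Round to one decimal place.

Audio total: 192 + 48 = 240 kbps = 0.240 Mbps.
lecture capture: 1.610 Mbps × 4860 s × 1.12 = 8763.6 Mb
TV episode: 12.600 Mbps × 2760 s × 1.12 = 38949.1 Mb
drone footage reel: 37.270 Mbps × 343 s × 1.12 = 14317.6 Mb
feature film: 5.340 Mbps × 7860 s × 1.12 = 47009.1 Mb
Total: 109039.4 Mb = 13629.9 MB.
= 13.63 GB.

13.6 GB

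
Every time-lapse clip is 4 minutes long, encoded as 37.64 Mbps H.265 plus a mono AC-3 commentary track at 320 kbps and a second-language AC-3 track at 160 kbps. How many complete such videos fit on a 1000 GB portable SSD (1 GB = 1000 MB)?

874

4 min = 240 s
Audio total: 320 + 160 = 480 kbps = 0.480 Mbps.
Total bitrate: 38.120 Mbps.
Per item: 38.120 Mbps × 240 s = 9,149 Mb = 1,144 MB.
Capacity: 1000 GB = 8,000,000 Mb; 874.43 items → 874 complete.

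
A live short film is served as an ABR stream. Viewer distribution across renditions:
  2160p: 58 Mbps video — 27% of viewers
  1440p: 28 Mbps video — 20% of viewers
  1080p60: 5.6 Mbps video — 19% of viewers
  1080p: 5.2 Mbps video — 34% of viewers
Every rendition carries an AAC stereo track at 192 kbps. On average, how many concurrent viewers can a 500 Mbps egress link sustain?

20

Audio: 192 kbps = 0.192 Mbps.
Average per-viewer bitrate: 0.27×58.192 + 0.20×28.192 + 0.19×5.792 + 0.34×5.392 = 24.284 Mbps.
500 Mbps = 500.0 Mbps; 500.0 / 24.284 = 20.59 → 20.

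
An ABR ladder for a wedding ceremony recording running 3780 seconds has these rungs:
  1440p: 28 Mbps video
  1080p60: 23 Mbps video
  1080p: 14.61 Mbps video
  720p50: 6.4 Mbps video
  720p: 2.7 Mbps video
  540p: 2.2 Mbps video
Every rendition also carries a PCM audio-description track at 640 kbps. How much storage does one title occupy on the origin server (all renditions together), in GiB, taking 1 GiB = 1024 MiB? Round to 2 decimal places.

Audio: 640 kbps = 0.640 Mbps.
Sum of rendition bitrates: (28+0.640) + (23+0.640) + (14.61+0.640) + (6.4+0.640) + (2.7+0.640) + (2.2+0.640) = 80.750 Mbps.
× 3780 s = 305,235 Mb = 38,154 MB = 35.53 GiB.

35.53 GiB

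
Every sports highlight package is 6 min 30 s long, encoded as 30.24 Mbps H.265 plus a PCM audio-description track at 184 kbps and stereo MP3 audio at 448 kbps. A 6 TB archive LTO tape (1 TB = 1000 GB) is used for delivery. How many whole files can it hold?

6 min 30 s = 390 s
Audio total: 184 + 448 = 632 kbps = 0.632 Mbps.
Total bitrate: 30.872 Mbps.
Per item: 30.872 Mbps × 390 s = 12,040 Mb = 1,505 MB.
Capacity: 6 TB = 48,000,000 Mb; 3986.68 items → 3986 complete.

3986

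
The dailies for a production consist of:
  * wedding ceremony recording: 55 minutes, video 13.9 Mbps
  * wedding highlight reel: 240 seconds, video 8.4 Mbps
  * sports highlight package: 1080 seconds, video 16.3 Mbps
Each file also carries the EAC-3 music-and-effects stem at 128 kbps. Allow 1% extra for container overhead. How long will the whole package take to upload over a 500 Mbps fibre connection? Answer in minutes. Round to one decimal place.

Audio: 128 kbps = 0.128 Mbps.
wedding ceremony recording: 14.028 Mbps × 3300 s × 1.01 = 46755.3 Mb
wedding highlight reel: 8.528 Mbps × 240 s × 1.01 = 2067.2 Mb
sports highlight package: 16.428 Mbps × 1080 s × 1.01 = 17919.7 Mb
Total: 66742.2 Mb = 8342.8 MB.
At 500 Mbps: 66742.2 / 500 = 133 s ≈ 2.22 minutes.

2.2 minutes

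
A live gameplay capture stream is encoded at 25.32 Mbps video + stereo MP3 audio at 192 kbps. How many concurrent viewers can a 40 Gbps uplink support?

Audio: 192 kbps = 0.192 Mbps.
Per-viewer media rate: 25.512 Mbps.
40 Gbps = 40,000 Mbps; 40,000 / 25.512 = 1567.89 → 1567 viewers.

1567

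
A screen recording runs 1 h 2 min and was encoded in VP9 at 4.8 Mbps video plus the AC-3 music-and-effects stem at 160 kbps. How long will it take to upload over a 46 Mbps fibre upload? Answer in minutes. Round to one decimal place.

1 h 2 min = 62 min = 3720 s
Audio: 160 kbps = 0.160 Mbps.
Total bitrate: 4.960 Mbps.
File: 4.960 Mbps × 3720 s = 18451.2 Mb.
At 46 Mbps: 18451.2 / 46 = 401.1 s ≈ 6.69 minutes.

6.7 minutes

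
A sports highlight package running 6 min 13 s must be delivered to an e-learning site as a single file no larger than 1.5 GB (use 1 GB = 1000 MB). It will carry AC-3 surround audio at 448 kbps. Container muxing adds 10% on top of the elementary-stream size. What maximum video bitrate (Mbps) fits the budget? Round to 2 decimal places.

Budget: 1.5 GB = 12000.0 Mb.
Stream payload after overhead: 12000.0 / 1.10 = 10909.1 Mb.
6 min 13 s = 373 s
Total bitrate budget: 10909.1 Mb / 373 s = 29.247 Mbps.
Audio: 448 kbps = 0.448 Mbps.
Video: 29.247 − 0.448 = 28.799 Mbps.

28.80 Mbps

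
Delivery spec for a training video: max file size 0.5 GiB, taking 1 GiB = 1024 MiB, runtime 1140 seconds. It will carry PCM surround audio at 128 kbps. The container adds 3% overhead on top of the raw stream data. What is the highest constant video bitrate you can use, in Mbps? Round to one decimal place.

3.5 Mbps

Budget: 0.5 GiB = 4295.0 Mb.
Stream payload after overhead: 4295.0 / 1.03 = 4169.9 Mb.
Total bitrate budget: 4169.9 Mb / 1140 s = 3.658 Mbps.
Audio: 128 kbps = 0.128 Mbps.
Video: 3.658 − 0.128 = 3.530 Mbps.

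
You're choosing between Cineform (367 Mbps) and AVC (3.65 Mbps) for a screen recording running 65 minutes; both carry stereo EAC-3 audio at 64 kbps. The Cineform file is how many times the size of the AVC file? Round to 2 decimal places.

98.83

65 min = 3900 s
Audio: 64 kbps = 0.064 Mbps.
Cineform: 367.064 Mbps × 3900 s = 1431549.6 Mb = 178.944 GB.
AVC: 3.714 Mbps × 3900 s = 14484.6 Mb = 1.811 GB.
Ratio: 178.944 / 1.811 = 98.833.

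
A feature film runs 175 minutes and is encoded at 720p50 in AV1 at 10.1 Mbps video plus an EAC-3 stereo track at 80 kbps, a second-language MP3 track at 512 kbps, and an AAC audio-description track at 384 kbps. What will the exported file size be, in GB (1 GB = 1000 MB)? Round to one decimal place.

175 min = 10500 s
Audio total: 80 + 512 + 384 = 976 kbps = 0.976 Mbps.
Total bitrate: 10.1 + 0.976 = 11.076 Mbps.
Stream data: 11.076 Mbps × 10500 s = 116298.0 Mb.
116,298 Mb ÷ 8 = 14,537 MB → 14.54 GB.

14.5 GB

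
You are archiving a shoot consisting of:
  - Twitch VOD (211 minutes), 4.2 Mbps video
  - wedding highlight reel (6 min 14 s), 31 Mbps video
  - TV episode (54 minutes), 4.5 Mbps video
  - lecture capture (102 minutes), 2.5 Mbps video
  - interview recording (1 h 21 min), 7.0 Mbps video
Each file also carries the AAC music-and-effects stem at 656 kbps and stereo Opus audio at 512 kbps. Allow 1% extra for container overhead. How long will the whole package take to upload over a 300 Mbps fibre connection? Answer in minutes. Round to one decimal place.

9.0 minutes

Audio total: 656 + 512 = 1168 kbps = 1.168 Mbps.
Twitch VOD: 5.368 Mbps × 12660 s × 1.01 = 68638.5 Mb
wedding highlight reel: 32.168 Mbps × 374 s × 1.01 = 12151.1 Mb
TV episode: 5.668 Mbps × 3240 s × 1.01 = 18548.0 Mb
lecture capture: 3.668 Mbps × 6120 s × 1.01 = 22672.6 Mb
interview recording: 8.168 Mbps × 4860 s × 1.01 = 40093.4 Mb
Total: 162103.7 Mb = 20263.0 MB.
At 300 Mbps: 162103.7 / 300 = 540 s ≈ 9.01 minutes.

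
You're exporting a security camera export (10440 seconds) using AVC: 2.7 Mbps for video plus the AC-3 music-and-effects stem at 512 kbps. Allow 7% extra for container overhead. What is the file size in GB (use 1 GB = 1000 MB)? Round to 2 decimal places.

Audio: 512 kbps = 0.512 Mbps.
Total bitrate: 2.7 + 0.512 = 3.212 Mbps.
Stream data: 3.212 Mbps × 10440 s = 33533.3 Mb.
With 7% container overhead: ×1.07.
35,881 Mb ÷ 8 = 4,485 MB → 4.485 GB.

4.49 GB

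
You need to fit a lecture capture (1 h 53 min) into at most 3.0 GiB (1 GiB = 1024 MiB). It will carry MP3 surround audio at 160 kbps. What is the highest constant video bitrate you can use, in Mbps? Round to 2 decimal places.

Budget: 3.0 GiB = 25769.8 Mb.
1 h 53 min = 113 min = 6780 s
Total bitrate budget: 25769.8 Mb / 6780 s = 3.801 Mbps.
Audio: 160 kbps = 0.160 Mbps.
Video: 3.801 − 0.160 = 3.641 Mbps.

3.64 Mbps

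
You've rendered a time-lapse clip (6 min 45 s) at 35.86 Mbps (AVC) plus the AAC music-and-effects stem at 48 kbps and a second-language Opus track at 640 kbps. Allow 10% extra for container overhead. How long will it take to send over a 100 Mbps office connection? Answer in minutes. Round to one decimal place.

2.7 minutes

6 min 45 s = 405 s
Audio total: 48 + 640 = 688 kbps = 0.688 Mbps.
Total bitrate: 36.548 Mbps.
File: 36.548 Mbps × 405 s = 14801.9 Mb.
With 10% container overhead: ×1.10. → 16282.1 Mb.
At 100 Mbps: 16282.1 / 100 = 162.8 s ≈ 2.71 minutes.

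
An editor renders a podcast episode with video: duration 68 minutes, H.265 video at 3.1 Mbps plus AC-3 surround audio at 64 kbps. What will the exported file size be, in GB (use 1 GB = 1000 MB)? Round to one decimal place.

1.6 GB

68 min = 4080 s
Audio: 64 kbps = 0.064 Mbps.
Total bitrate: 3.1 + 0.064 = 3.164 Mbps.
Stream data: 3.164 Mbps × 4080 s = 12909.1 Mb.
12,909 Mb ÷ 8 = 1,614 MB → 1.614 GB.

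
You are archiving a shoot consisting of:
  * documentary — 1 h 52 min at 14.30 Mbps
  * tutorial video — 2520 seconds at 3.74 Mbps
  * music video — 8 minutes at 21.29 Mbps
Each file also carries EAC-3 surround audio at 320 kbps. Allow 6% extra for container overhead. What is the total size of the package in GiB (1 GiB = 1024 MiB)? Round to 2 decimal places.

14.67 GiB

Audio: 320 kbps = 0.320 Mbps.
documentary: 14.620 Mbps × 6720 s × 1.06 = 104141.2 Mb
tutorial video: 4.060 Mbps × 2520 s × 1.06 = 10845.1 Mb
music video: 21.610 Mbps × 480 s × 1.06 = 10995.2 Mb
Total: 125981.4 Mb = 15747.7 MB.
= 14.67 GiB.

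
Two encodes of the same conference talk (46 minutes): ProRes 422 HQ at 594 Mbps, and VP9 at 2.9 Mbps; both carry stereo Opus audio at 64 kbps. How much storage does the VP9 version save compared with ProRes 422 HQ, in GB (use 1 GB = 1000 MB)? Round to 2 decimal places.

46 min = 2760 s
Audio: 64 kbps = 0.064 Mbps.
ProRes 422 HQ: 594.064 Mbps × 2760 s = 1639616.6 Mb = 204.952 GB.
VP9: 2.964 Mbps × 2760 s = 8180.6 Mb = 1.023 GB.
Saving: 204.952 − 1.023 = 203.929 GB.

203.93 GB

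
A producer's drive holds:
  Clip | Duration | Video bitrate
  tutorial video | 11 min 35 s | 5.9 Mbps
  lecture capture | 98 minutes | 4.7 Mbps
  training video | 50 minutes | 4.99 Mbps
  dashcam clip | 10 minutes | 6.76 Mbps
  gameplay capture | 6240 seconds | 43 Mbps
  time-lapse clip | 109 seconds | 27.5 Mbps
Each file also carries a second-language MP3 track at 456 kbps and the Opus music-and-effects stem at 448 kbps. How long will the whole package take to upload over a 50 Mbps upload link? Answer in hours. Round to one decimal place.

Audio total: 456 + 448 = 904 kbps = 0.904 Mbps.
tutorial video: 6.804 Mbps × 695 s = 4728.8 Mb
lecture capture: 5.604 Mbps × 5880 s = 32951.5 Mb
training video: 5.894 Mbps × 3000 s = 17682.0 Mb
dashcam clip: 7.664 Mbps × 600 s = 4598.4 Mb
gameplay capture: 43.904 Mbps × 6240 s = 273961.0 Mb
time-lapse clip: 28.404 Mbps × 109 s = 3096.0 Mb
Total: 337017.7 Mb = 42127.2 MB.
At 50 Mbps: 337017.7 / 50 = 6740 s ≈ 1.87 hours.

1.9 hours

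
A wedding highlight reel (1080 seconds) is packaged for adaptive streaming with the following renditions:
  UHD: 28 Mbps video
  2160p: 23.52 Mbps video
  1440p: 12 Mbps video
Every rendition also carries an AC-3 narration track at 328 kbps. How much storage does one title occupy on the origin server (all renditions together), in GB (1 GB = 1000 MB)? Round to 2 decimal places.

8.71 GB

Audio: 328 kbps = 0.328 Mbps.
Sum of rendition bitrates: (28+0.328) + (23.52+0.328) + (12+0.328) = 64.504 Mbps.
× 1080 s = 69,664 Mb = 8,708 MB = 8.708 GB.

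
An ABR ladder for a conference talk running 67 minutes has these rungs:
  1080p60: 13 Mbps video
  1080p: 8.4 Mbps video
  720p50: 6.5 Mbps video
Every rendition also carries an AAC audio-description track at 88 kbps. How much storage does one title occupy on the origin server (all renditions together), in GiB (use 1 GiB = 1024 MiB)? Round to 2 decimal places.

67 min = 4020 s
Audio: 88 kbps = 0.088 Mbps.
Sum of rendition bitrates: (13+0.088) + (8.4+0.088) + (6.5+0.088) = 28.164 Mbps.
× 4020 s = 113,219 Mb = 14,152 MB = 13.18 GiB.

13.18 GiB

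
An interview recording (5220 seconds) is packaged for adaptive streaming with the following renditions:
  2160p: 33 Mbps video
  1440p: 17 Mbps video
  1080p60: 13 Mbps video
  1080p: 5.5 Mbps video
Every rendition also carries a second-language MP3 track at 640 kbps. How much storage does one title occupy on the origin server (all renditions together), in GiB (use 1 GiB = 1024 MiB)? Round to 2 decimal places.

Audio: 640 kbps = 0.640 Mbps.
Sum of rendition bitrates: (33+0.640) + (17+0.640) + (13+0.640) + (5.5+0.640) = 71.060 Mbps.
× 5220 s = 370,933 Mb = 46,367 MB = 43.18 GiB.

43.18 GiB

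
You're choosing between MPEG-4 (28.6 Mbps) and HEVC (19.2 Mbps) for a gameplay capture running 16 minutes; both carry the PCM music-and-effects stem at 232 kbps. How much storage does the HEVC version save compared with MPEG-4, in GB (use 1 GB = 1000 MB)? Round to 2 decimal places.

16 min = 960 s
Audio: 232 kbps = 0.232 Mbps.
MPEG-4: 28.832 Mbps × 960 s = 27678.7 Mb = 3.460 GB.
HEVC: 19.432 Mbps × 960 s = 18654.7 Mb = 2.332 GB.
Saving: 3.460 − 2.332 = 1.128 GB.

1.13 GB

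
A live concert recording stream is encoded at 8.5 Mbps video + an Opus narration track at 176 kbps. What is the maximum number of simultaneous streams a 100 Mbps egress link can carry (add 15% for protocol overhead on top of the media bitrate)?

Audio: 176 kbps = 0.176 Mbps.
Per-viewer media rate: 8.676 Mbps.
On the wire with 15% overhead: 9.977 Mbps.
100 Mbps = 100.0 Mbps; 100.0 / 9.977 = 10.02 → 10 viewers.

10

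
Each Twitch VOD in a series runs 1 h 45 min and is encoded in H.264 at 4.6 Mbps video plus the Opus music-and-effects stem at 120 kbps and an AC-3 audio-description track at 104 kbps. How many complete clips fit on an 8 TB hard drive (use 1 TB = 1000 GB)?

2105

1 h 45 min = 105 min = 6300 s
Audio total: 120 + 104 = 224 kbps = 0.224 Mbps.
Total bitrate: 4.824 Mbps.
Per item: 4.824 Mbps × 6300 s = 30,391 Mb = 3,799 MB.
Capacity: 8 TB = 64,000,000 Mb; 2105.87 items → 2105 complete.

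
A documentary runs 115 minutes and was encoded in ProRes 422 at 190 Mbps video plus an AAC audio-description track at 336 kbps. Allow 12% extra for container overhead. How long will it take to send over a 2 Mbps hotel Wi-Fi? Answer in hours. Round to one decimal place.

115 min = 6900 s
Audio: 336 kbps = 0.336 Mbps.
Total bitrate: 190.336 Mbps.
File: 190.336 Mbps × 6900 s = 1313318.4 Mb.
With 12% container overhead: ×1.12. → 1470916.6 Mb.
At 2 Mbps: 1470916.6 / 2 = 735458.3 s ≈ 204 hours.

204.3 hours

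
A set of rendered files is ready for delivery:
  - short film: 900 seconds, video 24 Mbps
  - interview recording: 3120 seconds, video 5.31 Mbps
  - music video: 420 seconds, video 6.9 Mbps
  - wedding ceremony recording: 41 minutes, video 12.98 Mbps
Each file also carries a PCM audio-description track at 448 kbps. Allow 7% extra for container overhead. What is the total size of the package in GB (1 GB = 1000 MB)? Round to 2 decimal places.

10.18 GB

Audio: 448 kbps = 0.448 Mbps.
short film: 24.448 Mbps × 900 s × 1.07 = 23543.4 Mb
interview recording: 5.758 Mbps × 3120 s × 1.07 = 19222.5 Mb
music video: 7.348 Mbps × 420 s × 1.07 = 3302.2 Mb
wedding ceremony recording: 13.428 Mbps × 2460 s × 1.07 = 35345.2 Mb
Total: 81413.3 Mb = 10176.7 MB.
= 10.18 GB.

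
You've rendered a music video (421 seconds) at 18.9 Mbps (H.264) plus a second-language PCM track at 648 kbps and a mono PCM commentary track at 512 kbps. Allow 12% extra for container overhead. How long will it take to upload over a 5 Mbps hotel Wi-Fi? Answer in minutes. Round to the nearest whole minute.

Audio total: 648 + 512 = 1160 kbps = 1.160 Mbps.
Total bitrate: 20.060 Mbps.
File: 20.060 Mbps × 421 s = 8445.3 Mb.
With 12% container overhead: ×1.12. → 9458.7 Mb.
At 5 Mbps: 9458.7 / 5 = 1891.7 s ≈ 31.5 minutes.

32 minutes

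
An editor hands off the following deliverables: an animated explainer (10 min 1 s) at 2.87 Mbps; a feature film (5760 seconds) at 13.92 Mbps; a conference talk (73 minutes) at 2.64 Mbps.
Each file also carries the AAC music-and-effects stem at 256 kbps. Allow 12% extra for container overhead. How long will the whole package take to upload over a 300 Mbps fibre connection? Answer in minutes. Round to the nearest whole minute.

Audio: 256 kbps = 0.256 Mbps.
animated explainer: 3.126 Mbps × 601 s × 1.12 = 2104.2 Mb
feature film: 14.176 Mbps × 5760 s × 1.12 = 91452.2 Mb
conference talk: 2.896 Mbps × 4380 s × 1.12 = 14206.6 Mb
Total: 107763.0 Mb = 13470.4 MB.
At 300 Mbps: 107763.0 / 300 = 359 s ≈ 5.99 minutes.

6 minutes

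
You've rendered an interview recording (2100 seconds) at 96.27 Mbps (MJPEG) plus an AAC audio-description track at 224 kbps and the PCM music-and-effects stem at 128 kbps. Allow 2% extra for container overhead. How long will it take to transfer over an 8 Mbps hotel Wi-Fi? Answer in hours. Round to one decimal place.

7.2 hours

Audio total: 224 + 128 = 352 kbps = 0.352 Mbps.
Total bitrate: 96.622 Mbps.
File: 96.622 Mbps × 2100 s = 202906.2 Mb.
With 2% container overhead: ×1.02. → 206964.3 Mb.
At 8 Mbps: 206964.3 / 8 = 25870.5 s ≈ 7.19 hours.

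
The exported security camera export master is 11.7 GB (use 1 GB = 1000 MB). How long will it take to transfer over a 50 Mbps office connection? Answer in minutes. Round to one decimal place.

File: 11.7 GB = 93600.0 Mb.
At 50 Mbps: 93600.0 / 50 = 1872.0 s ≈ 31.2 minutes.

31.2 minutes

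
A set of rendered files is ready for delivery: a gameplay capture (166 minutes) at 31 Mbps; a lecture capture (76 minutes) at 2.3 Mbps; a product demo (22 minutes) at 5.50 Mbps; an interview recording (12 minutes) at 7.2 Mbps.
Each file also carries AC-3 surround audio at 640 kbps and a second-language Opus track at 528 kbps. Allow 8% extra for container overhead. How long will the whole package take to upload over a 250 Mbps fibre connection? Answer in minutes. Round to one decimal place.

Audio total: 640 + 528 = 1168 kbps = 1.168 Mbps.
gameplay capture: 32.168 Mbps × 9960 s × 1.08 = 346024.7 Mb
lecture capture: 3.468 Mbps × 4560 s × 1.08 = 17079.2 Mb
product demo: 6.668 Mbps × 1320 s × 1.08 = 9505.9 Mb
interview recording: 8.368 Mbps × 720 s × 1.08 = 6507.0 Mb
Total: 379116.8 Mb = 47389.6 MB.
At 250 Mbps: 379116.8 / 250 = 1516 s ≈ 25.3 minutes.

25.3 minutes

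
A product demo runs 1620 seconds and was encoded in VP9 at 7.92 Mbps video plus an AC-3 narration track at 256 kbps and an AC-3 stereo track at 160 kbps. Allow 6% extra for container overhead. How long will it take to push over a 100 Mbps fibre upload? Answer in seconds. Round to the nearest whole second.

Audio total: 256 + 160 = 416 kbps = 0.416 Mbps.
Total bitrate: 8.336 Mbps.
File: 8.336 Mbps × 1620 s = 13504.3 Mb.
With 6% container overhead: ×1.06. → 14314.6 Mb.
At 100 Mbps: 14314.6 / 100 = 143.1 s ≈ 143 seconds.

143 seconds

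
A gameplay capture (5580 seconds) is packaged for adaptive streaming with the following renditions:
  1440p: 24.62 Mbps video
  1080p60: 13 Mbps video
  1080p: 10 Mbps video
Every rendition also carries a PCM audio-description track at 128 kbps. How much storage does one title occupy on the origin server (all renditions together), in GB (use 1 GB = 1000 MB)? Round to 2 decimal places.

Audio: 128 kbps = 0.128 Mbps.
Sum of rendition bitrates: (24.62+0.128) + (13+0.128) + (10+0.128) = 48.004 Mbps.
× 5580 s = 267,862 Mb = 33,483 MB = 33.48 GB.

33.48 GB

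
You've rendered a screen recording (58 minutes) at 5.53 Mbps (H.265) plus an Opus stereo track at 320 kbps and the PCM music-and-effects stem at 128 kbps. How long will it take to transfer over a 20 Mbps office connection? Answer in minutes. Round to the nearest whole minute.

58 min = 3480 s
Audio total: 320 + 128 = 448 kbps = 0.448 Mbps.
Total bitrate: 5.978 Mbps.
File: 5.978 Mbps × 3480 s = 20803.4 Mb.
At 20 Mbps: 20803.4 / 20 = 1040.2 s ≈ 17.3 minutes.

17 minutes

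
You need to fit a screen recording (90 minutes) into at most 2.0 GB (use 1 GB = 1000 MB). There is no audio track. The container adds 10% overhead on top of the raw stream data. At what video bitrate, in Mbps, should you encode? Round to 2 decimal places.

2.69 Mbps

Budget: 2.0 GB = 16000.0 Mb.
Stream payload after overhead: 16000.0 / 1.10 = 14545.5 Mb.
90 min = 5400 s
Total bitrate budget: 14545.5 Mb / 5400 s = 2.694 Mbps.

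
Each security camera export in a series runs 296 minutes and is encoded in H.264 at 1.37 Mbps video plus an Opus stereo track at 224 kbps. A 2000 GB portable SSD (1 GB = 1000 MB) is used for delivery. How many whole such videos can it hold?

296 min = 17760 s
Audio: 224 kbps = 0.224 Mbps.
Total bitrate: 1.594 Mbps.
Per item: 1.594 Mbps × 17760 s = 28,309 Mb = 3,539 MB.
Capacity: 2000 GB = 16,000,000 Mb; 565.18 items → 565 complete.

565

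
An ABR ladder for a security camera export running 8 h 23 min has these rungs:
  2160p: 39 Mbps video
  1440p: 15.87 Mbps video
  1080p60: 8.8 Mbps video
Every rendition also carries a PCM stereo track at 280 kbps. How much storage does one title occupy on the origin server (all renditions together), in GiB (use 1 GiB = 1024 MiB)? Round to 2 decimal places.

8 h 23 min = 503 min = 30180 s
Audio: 280 kbps = 0.280 Mbps.
Sum of rendition bitrates: (39+0.280) + (15.87+0.280) + (8.8+0.280) = 64.510 Mbps.
× 30180 s = 1,946,912 Mb = 243,364 MB = 226.7 GiB.

226.65 GiB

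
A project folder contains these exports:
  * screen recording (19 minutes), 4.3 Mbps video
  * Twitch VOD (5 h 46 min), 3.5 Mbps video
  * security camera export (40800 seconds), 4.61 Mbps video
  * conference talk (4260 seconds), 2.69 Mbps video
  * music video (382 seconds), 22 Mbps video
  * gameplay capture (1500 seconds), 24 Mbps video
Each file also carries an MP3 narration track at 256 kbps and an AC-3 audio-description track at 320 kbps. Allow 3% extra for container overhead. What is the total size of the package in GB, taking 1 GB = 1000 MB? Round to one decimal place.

Audio total: 256 + 320 = 576 kbps = 0.576 Mbps.
screen recording: 4.876 Mbps × 1140 s × 1.03 = 5725.4 Mb
Twitch VOD: 4.076 Mbps × 20760 s × 1.03 = 87156.3 Mb
security camera export: 5.186 Mbps × 40800 s × 1.03 = 217936.5 Mb
conference talk: 3.266 Mbps × 4260 s × 1.03 = 14330.6 Mb
music video: 22.576 Mbps × 382 s × 1.03 = 8882.8 Mb
gameplay capture: 24.576 Mbps × 1500 s × 1.03 = 37969.9 Mb
Total: 372001.4 Mb = 46500.2 MB.
= 46.50 GB.

46.5 GB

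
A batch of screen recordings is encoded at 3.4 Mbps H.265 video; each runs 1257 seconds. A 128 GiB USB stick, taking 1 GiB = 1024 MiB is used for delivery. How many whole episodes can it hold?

Per item: 3.400 Mbps × 1257 s = 4,274 Mb = 534.2 MB.
Capacity: 128 GiB = 1,099,512 Mb; 257.27 items → 257 complete.

257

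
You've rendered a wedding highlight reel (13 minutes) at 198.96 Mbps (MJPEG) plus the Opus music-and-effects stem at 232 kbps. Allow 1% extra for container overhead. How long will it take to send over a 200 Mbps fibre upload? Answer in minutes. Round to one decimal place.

13.1 minutes

13 min = 780 s
Audio: 232 kbps = 0.232 Mbps.
Total bitrate: 199.192 Mbps.
File: 199.192 Mbps × 780 s = 155369.8 Mb.
With 1% container overhead: ×1.01. → 156923.5 Mb.
At 200 Mbps: 156923.5 / 200 = 784.6 s ≈ 13.1 minutes.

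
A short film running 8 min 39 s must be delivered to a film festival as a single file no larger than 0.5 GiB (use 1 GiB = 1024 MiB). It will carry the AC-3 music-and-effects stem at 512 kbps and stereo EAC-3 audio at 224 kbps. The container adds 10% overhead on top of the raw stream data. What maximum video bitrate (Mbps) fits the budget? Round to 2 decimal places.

Budget: 0.5 GiB = 4295.0 Mb.
Stream payload after overhead: 4295.0 / 1.10 = 3904.5 Mb.
8 min 39 s = 519 s
Total bitrate budget: 3904.5 Mb / 519 s = 7.523 Mbps.
Audio total: 512 + 224 = 736 kbps = 0.736 Mbps.
Video: 7.523 − 0.736 = 6.787 Mbps.

6.79 Mbps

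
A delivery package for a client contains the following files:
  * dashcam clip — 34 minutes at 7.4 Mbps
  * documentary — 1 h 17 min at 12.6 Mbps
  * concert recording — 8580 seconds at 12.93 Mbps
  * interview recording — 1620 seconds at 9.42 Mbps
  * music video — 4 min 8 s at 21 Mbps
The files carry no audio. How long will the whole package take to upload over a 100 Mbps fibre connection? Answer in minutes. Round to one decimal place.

34.1 minutes

dashcam clip: 7.400 Mbps × 2040 s = 15096.0 Mb
documentary: 12.600 Mbps × 4620 s = 58212.0 Mb
concert recording: 12.930 Mbps × 8580 s = 110939.4 Mb
interview recording: 9.420 Mbps × 1620 s = 15260.4 Mb
music video: 21.000 Mbps × 248 s = 5208.0 Mb
Total: 204715.8 Mb = 25589.5 MB.
At 100 Mbps: 204715.8 / 100 = 2047 s ≈ 34.1 minutes.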